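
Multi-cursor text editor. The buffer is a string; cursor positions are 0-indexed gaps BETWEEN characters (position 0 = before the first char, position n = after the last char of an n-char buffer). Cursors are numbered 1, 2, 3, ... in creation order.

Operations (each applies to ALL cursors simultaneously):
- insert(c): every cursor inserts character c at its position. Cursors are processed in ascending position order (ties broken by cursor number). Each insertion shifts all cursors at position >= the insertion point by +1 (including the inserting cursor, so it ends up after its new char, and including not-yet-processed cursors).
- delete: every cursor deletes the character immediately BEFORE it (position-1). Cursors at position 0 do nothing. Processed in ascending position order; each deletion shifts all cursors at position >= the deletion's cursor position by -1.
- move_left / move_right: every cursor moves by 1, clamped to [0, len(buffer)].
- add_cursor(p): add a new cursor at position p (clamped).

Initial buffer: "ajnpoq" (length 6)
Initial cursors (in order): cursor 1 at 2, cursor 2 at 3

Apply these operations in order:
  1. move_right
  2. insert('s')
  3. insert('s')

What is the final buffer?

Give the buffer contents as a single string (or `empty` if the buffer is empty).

After op 1 (move_right): buffer="ajnpoq" (len 6), cursors c1@3 c2@4, authorship ......
After op 2 (insert('s')): buffer="ajnspsoq" (len 8), cursors c1@4 c2@6, authorship ...1.2..
After op 3 (insert('s')): buffer="ajnsspssoq" (len 10), cursors c1@5 c2@8, authorship ...11.22..

Answer: ajnsspssoq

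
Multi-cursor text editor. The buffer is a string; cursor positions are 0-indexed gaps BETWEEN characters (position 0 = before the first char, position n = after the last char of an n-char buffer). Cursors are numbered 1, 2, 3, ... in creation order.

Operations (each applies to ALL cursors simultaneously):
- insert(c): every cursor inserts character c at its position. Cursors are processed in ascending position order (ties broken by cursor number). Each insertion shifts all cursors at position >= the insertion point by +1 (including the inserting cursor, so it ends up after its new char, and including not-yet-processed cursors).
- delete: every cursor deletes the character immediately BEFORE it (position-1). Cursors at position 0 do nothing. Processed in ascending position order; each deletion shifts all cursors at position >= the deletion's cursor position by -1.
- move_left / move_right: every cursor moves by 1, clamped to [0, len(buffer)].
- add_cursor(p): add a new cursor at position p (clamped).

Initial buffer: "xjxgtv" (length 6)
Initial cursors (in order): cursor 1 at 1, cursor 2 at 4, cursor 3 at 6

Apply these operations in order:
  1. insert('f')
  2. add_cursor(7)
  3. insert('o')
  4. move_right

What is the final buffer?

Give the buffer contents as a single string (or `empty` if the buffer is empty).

Answer: xfojxgfotovfo

Derivation:
After op 1 (insert('f')): buffer="xfjxgftvf" (len 9), cursors c1@2 c2@6 c3@9, authorship .1...2..3
After op 2 (add_cursor(7)): buffer="xfjxgftvf" (len 9), cursors c1@2 c2@6 c4@7 c3@9, authorship .1...2..3
After op 3 (insert('o')): buffer="xfojxgfotovfo" (len 13), cursors c1@3 c2@8 c4@10 c3@13, authorship .11...22.4.33
After op 4 (move_right): buffer="xfojxgfotovfo" (len 13), cursors c1@4 c2@9 c4@11 c3@13, authorship .11...22.4.33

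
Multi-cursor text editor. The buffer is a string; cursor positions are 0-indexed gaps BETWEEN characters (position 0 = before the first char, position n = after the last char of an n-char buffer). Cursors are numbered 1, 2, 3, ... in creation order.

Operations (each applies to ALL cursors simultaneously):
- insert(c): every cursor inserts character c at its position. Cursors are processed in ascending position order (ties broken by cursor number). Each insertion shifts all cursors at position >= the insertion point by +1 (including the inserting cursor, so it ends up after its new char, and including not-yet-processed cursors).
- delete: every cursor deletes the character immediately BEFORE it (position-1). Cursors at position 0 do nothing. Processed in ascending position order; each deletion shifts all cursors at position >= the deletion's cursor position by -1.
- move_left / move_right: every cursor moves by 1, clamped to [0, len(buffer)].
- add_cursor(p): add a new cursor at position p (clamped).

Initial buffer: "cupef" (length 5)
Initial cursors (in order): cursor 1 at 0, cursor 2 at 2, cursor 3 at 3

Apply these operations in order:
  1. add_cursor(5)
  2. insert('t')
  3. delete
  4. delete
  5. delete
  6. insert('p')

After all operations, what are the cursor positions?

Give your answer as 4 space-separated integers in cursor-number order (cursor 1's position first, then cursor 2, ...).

After op 1 (add_cursor(5)): buffer="cupef" (len 5), cursors c1@0 c2@2 c3@3 c4@5, authorship .....
After op 2 (insert('t')): buffer="tcutpteft" (len 9), cursors c1@1 c2@4 c3@6 c4@9, authorship 1..2.3..4
After op 3 (delete): buffer="cupef" (len 5), cursors c1@0 c2@2 c3@3 c4@5, authorship .....
After op 4 (delete): buffer="ce" (len 2), cursors c1@0 c2@1 c3@1 c4@2, authorship ..
After op 5 (delete): buffer="" (len 0), cursors c1@0 c2@0 c3@0 c4@0, authorship 
After op 6 (insert('p')): buffer="pppp" (len 4), cursors c1@4 c2@4 c3@4 c4@4, authorship 1234

Answer: 4 4 4 4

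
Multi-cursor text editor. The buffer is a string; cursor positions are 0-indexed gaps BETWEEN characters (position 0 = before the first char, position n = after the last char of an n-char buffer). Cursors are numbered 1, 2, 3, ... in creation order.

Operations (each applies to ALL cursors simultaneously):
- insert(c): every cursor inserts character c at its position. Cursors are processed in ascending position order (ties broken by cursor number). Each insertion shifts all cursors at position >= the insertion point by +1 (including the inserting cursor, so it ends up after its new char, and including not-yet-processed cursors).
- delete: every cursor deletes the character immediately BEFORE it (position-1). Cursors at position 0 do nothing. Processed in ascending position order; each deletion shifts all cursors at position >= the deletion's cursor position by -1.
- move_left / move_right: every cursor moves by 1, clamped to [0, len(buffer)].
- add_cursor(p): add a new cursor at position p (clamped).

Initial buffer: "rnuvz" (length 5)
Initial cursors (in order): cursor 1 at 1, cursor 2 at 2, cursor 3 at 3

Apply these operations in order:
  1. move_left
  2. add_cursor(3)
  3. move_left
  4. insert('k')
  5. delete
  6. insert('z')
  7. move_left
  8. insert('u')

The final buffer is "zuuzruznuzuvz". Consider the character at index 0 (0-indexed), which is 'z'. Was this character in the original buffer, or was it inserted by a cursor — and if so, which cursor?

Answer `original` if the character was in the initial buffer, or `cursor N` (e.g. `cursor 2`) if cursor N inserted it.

After op 1 (move_left): buffer="rnuvz" (len 5), cursors c1@0 c2@1 c3@2, authorship .....
After op 2 (add_cursor(3)): buffer="rnuvz" (len 5), cursors c1@0 c2@1 c3@2 c4@3, authorship .....
After op 3 (move_left): buffer="rnuvz" (len 5), cursors c1@0 c2@0 c3@1 c4@2, authorship .....
After op 4 (insert('k')): buffer="kkrknkuvz" (len 9), cursors c1@2 c2@2 c3@4 c4@6, authorship 12.3.4...
After op 5 (delete): buffer="rnuvz" (len 5), cursors c1@0 c2@0 c3@1 c4@2, authorship .....
After op 6 (insert('z')): buffer="zzrznzuvz" (len 9), cursors c1@2 c2@2 c3@4 c4@6, authorship 12.3.4...
After op 7 (move_left): buffer="zzrznzuvz" (len 9), cursors c1@1 c2@1 c3@3 c4@5, authorship 12.3.4...
After op 8 (insert('u')): buffer="zuuzruznuzuvz" (len 13), cursors c1@3 c2@3 c3@6 c4@9, authorship 1122.33.44...
Authorship (.=original, N=cursor N): 1 1 2 2 . 3 3 . 4 4 . . .
Index 0: author = 1

Answer: cursor 1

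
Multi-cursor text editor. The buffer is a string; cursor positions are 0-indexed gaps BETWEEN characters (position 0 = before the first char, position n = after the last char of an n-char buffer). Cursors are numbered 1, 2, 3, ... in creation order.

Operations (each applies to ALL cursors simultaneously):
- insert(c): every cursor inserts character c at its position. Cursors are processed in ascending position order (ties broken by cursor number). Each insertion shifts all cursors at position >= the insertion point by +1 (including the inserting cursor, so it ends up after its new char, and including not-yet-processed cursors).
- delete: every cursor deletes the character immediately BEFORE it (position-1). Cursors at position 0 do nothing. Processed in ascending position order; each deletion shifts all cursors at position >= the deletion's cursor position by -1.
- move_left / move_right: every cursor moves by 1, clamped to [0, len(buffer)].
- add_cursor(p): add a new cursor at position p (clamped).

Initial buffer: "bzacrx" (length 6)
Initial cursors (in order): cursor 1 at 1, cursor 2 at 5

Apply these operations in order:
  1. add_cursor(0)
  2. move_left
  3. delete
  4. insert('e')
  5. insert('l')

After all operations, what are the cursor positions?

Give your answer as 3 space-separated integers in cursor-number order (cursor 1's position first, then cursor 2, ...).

After op 1 (add_cursor(0)): buffer="bzacrx" (len 6), cursors c3@0 c1@1 c2@5, authorship ......
After op 2 (move_left): buffer="bzacrx" (len 6), cursors c1@0 c3@0 c2@4, authorship ......
After op 3 (delete): buffer="bzarx" (len 5), cursors c1@0 c3@0 c2@3, authorship .....
After op 4 (insert('e')): buffer="eebzaerx" (len 8), cursors c1@2 c3@2 c2@6, authorship 13...2..
After op 5 (insert('l')): buffer="eellbzaelrx" (len 11), cursors c1@4 c3@4 c2@9, authorship 1313...22..

Answer: 4 9 4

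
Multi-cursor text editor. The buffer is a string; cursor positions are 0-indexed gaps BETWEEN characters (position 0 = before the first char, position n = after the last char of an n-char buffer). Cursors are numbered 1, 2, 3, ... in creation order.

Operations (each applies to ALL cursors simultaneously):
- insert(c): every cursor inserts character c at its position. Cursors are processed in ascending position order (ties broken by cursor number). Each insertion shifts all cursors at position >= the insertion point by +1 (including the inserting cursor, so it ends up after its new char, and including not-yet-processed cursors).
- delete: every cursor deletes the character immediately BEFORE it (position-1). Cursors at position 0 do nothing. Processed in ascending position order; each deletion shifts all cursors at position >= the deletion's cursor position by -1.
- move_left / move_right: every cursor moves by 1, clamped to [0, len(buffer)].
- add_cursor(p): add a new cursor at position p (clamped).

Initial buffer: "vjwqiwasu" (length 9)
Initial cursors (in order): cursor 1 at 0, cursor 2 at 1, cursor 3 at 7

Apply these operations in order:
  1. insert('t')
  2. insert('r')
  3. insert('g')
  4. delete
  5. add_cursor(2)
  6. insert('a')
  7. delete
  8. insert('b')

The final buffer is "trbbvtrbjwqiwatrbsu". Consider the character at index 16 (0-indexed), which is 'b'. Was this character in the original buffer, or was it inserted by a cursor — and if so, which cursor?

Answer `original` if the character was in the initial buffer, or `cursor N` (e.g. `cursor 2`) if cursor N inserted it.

Answer: cursor 3

Derivation:
After op 1 (insert('t')): buffer="tvtjwqiwatsu" (len 12), cursors c1@1 c2@3 c3@10, authorship 1.2......3..
After op 2 (insert('r')): buffer="trvtrjwqiwatrsu" (len 15), cursors c1@2 c2@5 c3@13, authorship 11.22......33..
After op 3 (insert('g')): buffer="trgvtrgjwqiwatrgsu" (len 18), cursors c1@3 c2@7 c3@16, authorship 111.222......333..
After op 4 (delete): buffer="trvtrjwqiwatrsu" (len 15), cursors c1@2 c2@5 c3@13, authorship 11.22......33..
After op 5 (add_cursor(2)): buffer="trvtrjwqiwatrsu" (len 15), cursors c1@2 c4@2 c2@5 c3@13, authorship 11.22......33..
After op 6 (insert('a')): buffer="traavtrajwqiwatrasu" (len 19), cursors c1@4 c4@4 c2@8 c3@17, authorship 1114.222......333..
After op 7 (delete): buffer="trvtrjwqiwatrsu" (len 15), cursors c1@2 c4@2 c2@5 c3@13, authorship 11.22......33..
After op 8 (insert('b')): buffer="trbbvtrbjwqiwatrbsu" (len 19), cursors c1@4 c4@4 c2@8 c3@17, authorship 1114.222......333..
Authorship (.=original, N=cursor N): 1 1 1 4 . 2 2 2 . . . . . . 3 3 3 . .
Index 16: author = 3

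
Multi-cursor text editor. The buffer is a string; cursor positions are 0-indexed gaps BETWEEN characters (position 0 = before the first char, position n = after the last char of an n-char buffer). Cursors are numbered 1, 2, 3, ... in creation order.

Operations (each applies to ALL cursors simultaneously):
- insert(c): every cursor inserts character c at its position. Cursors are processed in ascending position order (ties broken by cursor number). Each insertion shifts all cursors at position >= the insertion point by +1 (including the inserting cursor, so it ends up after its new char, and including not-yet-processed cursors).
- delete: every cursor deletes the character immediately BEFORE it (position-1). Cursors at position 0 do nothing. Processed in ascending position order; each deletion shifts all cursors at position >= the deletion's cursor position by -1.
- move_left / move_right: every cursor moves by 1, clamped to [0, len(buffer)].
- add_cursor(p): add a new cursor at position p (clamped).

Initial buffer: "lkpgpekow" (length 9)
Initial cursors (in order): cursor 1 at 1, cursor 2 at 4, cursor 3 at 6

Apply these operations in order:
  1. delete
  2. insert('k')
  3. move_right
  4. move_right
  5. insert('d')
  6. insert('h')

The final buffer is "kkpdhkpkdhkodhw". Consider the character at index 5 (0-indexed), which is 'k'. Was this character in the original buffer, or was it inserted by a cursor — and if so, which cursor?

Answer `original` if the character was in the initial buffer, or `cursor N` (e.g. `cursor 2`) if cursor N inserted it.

Answer: cursor 2

Derivation:
After op 1 (delete): buffer="kppkow" (len 6), cursors c1@0 c2@2 c3@3, authorship ......
After op 2 (insert('k')): buffer="kkpkpkkow" (len 9), cursors c1@1 c2@4 c3@6, authorship 1..2.3...
After op 3 (move_right): buffer="kkpkpkkow" (len 9), cursors c1@2 c2@5 c3@7, authorship 1..2.3...
After op 4 (move_right): buffer="kkpkpkkow" (len 9), cursors c1@3 c2@6 c3@8, authorship 1..2.3...
After op 5 (insert('d')): buffer="kkpdkpkdkodw" (len 12), cursors c1@4 c2@8 c3@11, authorship 1..12.32..3.
After op 6 (insert('h')): buffer="kkpdhkpkdhkodhw" (len 15), cursors c1@5 c2@10 c3@14, authorship 1..112.322..33.
Authorship (.=original, N=cursor N): 1 . . 1 1 2 . 3 2 2 . . 3 3 .
Index 5: author = 2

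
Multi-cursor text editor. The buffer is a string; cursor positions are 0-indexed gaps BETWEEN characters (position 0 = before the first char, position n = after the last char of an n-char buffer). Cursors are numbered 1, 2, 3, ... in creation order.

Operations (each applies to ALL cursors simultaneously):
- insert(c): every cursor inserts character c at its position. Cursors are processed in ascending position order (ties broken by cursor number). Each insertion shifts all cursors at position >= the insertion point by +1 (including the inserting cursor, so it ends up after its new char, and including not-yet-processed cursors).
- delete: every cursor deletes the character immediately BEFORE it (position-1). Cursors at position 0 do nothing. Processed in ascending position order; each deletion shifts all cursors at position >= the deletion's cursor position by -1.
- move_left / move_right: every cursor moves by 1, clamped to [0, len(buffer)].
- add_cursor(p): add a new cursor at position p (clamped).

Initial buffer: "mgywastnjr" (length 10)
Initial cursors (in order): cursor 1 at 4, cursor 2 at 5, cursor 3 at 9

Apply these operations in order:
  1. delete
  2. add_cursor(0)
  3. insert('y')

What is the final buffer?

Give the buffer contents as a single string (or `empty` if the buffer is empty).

Answer: ymgyyystnyr

Derivation:
After op 1 (delete): buffer="mgystnr" (len 7), cursors c1@3 c2@3 c3@6, authorship .......
After op 2 (add_cursor(0)): buffer="mgystnr" (len 7), cursors c4@0 c1@3 c2@3 c3@6, authorship .......
After op 3 (insert('y')): buffer="ymgyyystnyr" (len 11), cursors c4@1 c1@6 c2@6 c3@10, authorship 4...12...3.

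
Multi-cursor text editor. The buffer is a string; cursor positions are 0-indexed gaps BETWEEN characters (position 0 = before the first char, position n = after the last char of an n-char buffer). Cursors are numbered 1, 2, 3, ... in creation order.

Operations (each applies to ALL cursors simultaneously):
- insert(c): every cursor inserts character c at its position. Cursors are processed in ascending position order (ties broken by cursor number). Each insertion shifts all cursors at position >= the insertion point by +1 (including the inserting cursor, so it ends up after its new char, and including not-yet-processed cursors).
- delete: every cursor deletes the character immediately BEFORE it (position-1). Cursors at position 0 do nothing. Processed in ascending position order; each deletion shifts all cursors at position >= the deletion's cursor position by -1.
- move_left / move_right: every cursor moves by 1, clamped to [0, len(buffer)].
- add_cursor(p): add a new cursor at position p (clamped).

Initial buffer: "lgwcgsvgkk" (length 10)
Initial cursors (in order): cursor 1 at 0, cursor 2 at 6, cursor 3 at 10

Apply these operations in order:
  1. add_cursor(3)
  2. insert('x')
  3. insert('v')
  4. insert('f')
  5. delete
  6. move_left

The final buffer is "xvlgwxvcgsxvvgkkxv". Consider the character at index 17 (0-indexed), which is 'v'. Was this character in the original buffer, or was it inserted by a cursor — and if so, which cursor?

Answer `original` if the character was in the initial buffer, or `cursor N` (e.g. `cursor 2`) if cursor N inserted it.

Answer: cursor 3

Derivation:
After op 1 (add_cursor(3)): buffer="lgwcgsvgkk" (len 10), cursors c1@0 c4@3 c2@6 c3@10, authorship ..........
After op 2 (insert('x')): buffer="xlgwxcgsxvgkkx" (len 14), cursors c1@1 c4@5 c2@9 c3@14, authorship 1...4...2....3
After op 3 (insert('v')): buffer="xvlgwxvcgsxvvgkkxv" (len 18), cursors c1@2 c4@7 c2@12 c3@18, authorship 11...44...22....33
After op 4 (insert('f')): buffer="xvflgwxvfcgsxvfvgkkxvf" (len 22), cursors c1@3 c4@9 c2@15 c3@22, authorship 111...444...222....333
After op 5 (delete): buffer="xvlgwxvcgsxvvgkkxv" (len 18), cursors c1@2 c4@7 c2@12 c3@18, authorship 11...44...22....33
After op 6 (move_left): buffer="xvlgwxvcgsxvvgkkxv" (len 18), cursors c1@1 c4@6 c2@11 c3@17, authorship 11...44...22....33
Authorship (.=original, N=cursor N): 1 1 . . . 4 4 . . . 2 2 . . . . 3 3
Index 17: author = 3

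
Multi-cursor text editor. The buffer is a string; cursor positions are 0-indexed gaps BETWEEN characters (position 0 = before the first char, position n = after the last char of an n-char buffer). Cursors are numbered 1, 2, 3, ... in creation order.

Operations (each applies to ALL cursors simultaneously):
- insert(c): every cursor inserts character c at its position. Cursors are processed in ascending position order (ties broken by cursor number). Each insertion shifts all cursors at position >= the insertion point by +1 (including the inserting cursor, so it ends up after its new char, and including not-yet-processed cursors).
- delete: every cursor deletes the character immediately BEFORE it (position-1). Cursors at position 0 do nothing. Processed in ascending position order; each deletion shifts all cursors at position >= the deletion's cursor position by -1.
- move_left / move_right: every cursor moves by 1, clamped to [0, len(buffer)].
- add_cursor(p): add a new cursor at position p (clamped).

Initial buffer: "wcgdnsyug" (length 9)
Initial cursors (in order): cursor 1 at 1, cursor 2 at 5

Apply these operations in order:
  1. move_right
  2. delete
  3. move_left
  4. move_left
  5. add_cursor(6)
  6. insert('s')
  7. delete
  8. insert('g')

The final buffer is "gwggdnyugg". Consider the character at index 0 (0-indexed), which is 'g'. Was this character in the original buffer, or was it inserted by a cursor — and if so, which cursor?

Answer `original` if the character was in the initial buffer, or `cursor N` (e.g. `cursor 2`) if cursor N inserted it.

After op 1 (move_right): buffer="wcgdnsyug" (len 9), cursors c1@2 c2@6, authorship .........
After op 2 (delete): buffer="wgdnyug" (len 7), cursors c1@1 c2@4, authorship .......
After op 3 (move_left): buffer="wgdnyug" (len 7), cursors c1@0 c2@3, authorship .......
After op 4 (move_left): buffer="wgdnyug" (len 7), cursors c1@0 c2@2, authorship .......
After op 5 (add_cursor(6)): buffer="wgdnyug" (len 7), cursors c1@0 c2@2 c3@6, authorship .......
After op 6 (insert('s')): buffer="swgsdnyusg" (len 10), cursors c1@1 c2@4 c3@9, authorship 1..2....3.
After op 7 (delete): buffer="wgdnyug" (len 7), cursors c1@0 c2@2 c3@6, authorship .......
After op 8 (insert('g')): buffer="gwggdnyugg" (len 10), cursors c1@1 c2@4 c3@9, authorship 1..2....3.
Authorship (.=original, N=cursor N): 1 . . 2 . . . . 3 .
Index 0: author = 1

Answer: cursor 1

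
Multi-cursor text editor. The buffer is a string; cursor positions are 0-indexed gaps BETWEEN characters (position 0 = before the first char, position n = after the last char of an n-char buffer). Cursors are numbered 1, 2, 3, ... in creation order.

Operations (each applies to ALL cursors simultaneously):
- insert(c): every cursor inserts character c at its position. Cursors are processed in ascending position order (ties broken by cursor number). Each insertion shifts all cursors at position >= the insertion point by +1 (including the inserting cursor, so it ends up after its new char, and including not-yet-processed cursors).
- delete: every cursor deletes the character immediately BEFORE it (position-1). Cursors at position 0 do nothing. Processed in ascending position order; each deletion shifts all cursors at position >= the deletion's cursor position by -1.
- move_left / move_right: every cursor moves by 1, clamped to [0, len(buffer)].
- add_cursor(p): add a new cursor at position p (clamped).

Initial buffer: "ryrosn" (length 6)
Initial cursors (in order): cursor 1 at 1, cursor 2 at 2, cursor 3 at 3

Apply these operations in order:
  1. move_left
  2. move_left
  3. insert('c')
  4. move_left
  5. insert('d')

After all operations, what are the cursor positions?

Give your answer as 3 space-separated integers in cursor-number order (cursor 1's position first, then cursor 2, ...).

After op 1 (move_left): buffer="ryrosn" (len 6), cursors c1@0 c2@1 c3@2, authorship ......
After op 2 (move_left): buffer="ryrosn" (len 6), cursors c1@0 c2@0 c3@1, authorship ......
After op 3 (insert('c')): buffer="ccrcyrosn" (len 9), cursors c1@2 c2@2 c3@4, authorship 12.3.....
After op 4 (move_left): buffer="ccrcyrosn" (len 9), cursors c1@1 c2@1 c3@3, authorship 12.3.....
After op 5 (insert('d')): buffer="cddcrdcyrosn" (len 12), cursors c1@3 c2@3 c3@6, authorship 1122.33.....

Answer: 3 3 6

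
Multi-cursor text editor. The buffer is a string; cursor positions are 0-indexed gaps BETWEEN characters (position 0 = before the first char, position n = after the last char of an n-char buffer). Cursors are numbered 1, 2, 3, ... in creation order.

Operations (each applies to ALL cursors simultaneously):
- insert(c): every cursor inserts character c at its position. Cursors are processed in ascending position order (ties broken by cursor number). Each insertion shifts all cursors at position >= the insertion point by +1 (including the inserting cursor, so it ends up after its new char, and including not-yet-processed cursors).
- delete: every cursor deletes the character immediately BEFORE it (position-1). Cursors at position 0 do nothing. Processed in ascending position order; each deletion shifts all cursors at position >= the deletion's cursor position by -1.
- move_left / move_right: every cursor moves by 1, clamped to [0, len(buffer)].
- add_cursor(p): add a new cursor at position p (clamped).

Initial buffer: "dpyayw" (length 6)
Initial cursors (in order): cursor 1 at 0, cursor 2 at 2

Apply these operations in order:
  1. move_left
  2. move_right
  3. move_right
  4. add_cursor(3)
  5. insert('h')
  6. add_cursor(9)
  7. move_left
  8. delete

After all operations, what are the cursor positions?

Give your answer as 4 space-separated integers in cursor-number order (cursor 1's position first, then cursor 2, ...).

After op 1 (move_left): buffer="dpyayw" (len 6), cursors c1@0 c2@1, authorship ......
After op 2 (move_right): buffer="dpyayw" (len 6), cursors c1@1 c2@2, authorship ......
After op 3 (move_right): buffer="dpyayw" (len 6), cursors c1@2 c2@3, authorship ......
After op 4 (add_cursor(3)): buffer="dpyayw" (len 6), cursors c1@2 c2@3 c3@3, authorship ......
After op 5 (insert('h')): buffer="dphyhhayw" (len 9), cursors c1@3 c2@6 c3@6, authorship ..1.23...
After op 6 (add_cursor(9)): buffer="dphyhhayw" (len 9), cursors c1@3 c2@6 c3@6 c4@9, authorship ..1.23...
After op 7 (move_left): buffer="dphyhhayw" (len 9), cursors c1@2 c2@5 c3@5 c4@8, authorship ..1.23...
After op 8 (delete): buffer="dhhaw" (len 5), cursors c1@1 c2@2 c3@2 c4@4, authorship .13..

Answer: 1 2 2 4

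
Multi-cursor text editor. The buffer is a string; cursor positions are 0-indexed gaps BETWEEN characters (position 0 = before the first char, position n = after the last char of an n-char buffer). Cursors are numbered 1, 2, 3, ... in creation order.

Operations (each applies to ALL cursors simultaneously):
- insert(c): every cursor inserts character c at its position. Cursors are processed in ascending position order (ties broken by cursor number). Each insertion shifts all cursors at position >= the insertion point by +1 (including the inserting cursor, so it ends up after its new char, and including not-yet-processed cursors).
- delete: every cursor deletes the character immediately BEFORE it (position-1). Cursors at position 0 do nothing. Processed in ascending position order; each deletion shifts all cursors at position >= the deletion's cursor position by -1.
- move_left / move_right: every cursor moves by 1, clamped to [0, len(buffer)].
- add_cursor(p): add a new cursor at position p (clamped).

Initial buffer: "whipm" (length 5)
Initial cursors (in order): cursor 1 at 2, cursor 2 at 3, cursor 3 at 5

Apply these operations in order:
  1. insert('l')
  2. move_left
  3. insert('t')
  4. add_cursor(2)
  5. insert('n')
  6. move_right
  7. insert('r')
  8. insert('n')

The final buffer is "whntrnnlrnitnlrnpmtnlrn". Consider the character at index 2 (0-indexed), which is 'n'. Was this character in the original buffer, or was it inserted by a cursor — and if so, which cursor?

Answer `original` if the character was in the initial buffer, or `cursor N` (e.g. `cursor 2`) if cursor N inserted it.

After op 1 (insert('l')): buffer="whlilpml" (len 8), cursors c1@3 c2@5 c3@8, authorship ..1.2..3
After op 2 (move_left): buffer="whlilpml" (len 8), cursors c1@2 c2@4 c3@7, authorship ..1.2..3
After op 3 (insert('t')): buffer="whtlitlpmtl" (len 11), cursors c1@3 c2@6 c3@10, authorship ..11.22..33
After op 4 (add_cursor(2)): buffer="whtlitlpmtl" (len 11), cursors c4@2 c1@3 c2@6 c3@10, authorship ..11.22..33
After op 5 (insert('n')): buffer="whntnlitnlpmtnl" (len 15), cursors c4@3 c1@5 c2@9 c3@14, authorship ..4111.222..333
After op 6 (move_right): buffer="whntnlitnlpmtnl" (len 15), cursors c4@4 c1@6 c2@10 c3@15, authorship ..4111.222..333
After op 7 (insert('r')): buffer="whntrnlritnlrpmtnlr" (len 19), cursors c4@5 c1@8 c2@13 c3@19, authorship ..414111.2222..3333
After op 8 (insert('n')): buffer="whntrnnlrnitnlrnpmtnlrn" (len 23), cursors c4@6 c1@10 c2@16 c3@23, authorship ..41441111.22222..33333
Authorship (.=original, N=cursor N): . . 4 1 4 4 1 1 1 1 . 2 2 2 2 2 . . 3 3 3 3 3
Index 2: author = 4

Answer: cursor 4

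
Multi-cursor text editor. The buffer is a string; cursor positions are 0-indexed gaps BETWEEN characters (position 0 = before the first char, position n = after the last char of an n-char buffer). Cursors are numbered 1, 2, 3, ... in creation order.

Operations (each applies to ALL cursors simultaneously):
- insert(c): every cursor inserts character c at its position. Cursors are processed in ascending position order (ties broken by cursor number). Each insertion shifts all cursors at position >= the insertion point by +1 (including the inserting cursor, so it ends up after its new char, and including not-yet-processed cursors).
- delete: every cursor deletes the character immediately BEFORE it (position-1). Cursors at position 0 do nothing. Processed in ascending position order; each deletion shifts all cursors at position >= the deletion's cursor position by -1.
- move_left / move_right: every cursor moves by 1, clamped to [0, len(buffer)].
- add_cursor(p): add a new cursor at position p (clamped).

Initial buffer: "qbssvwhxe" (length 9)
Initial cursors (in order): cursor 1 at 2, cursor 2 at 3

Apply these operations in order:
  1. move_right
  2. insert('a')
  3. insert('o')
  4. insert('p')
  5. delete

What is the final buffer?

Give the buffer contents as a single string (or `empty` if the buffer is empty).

Answer: qbsaosaovwhxe

Derivation:
After op 1 (move_right): buffer="qbssvwhxe" (len 9), cursors c1@3 c2@4, authorship .........
After op 2 (insert('a')): buffer="qbsasavwhxe" (len 11), cursors c1@4 c2@6, authorship ...1.2.....
After op 3 (insert('o')): buffer="qbsaosaovwhxe" (len 13), cursors c1@5 c2@8, authorship ...11.22.....
After op 4 (insert('p')): buffer="qbsaopsaopvwhxe" (len 15), cursors c1@6 c2@10, authorship ...111.222.....
After op 5 (delete): buffer="qbsaosaovwhxe" (len 13), cursors c1@5 c2@8, authorship ...11.22.....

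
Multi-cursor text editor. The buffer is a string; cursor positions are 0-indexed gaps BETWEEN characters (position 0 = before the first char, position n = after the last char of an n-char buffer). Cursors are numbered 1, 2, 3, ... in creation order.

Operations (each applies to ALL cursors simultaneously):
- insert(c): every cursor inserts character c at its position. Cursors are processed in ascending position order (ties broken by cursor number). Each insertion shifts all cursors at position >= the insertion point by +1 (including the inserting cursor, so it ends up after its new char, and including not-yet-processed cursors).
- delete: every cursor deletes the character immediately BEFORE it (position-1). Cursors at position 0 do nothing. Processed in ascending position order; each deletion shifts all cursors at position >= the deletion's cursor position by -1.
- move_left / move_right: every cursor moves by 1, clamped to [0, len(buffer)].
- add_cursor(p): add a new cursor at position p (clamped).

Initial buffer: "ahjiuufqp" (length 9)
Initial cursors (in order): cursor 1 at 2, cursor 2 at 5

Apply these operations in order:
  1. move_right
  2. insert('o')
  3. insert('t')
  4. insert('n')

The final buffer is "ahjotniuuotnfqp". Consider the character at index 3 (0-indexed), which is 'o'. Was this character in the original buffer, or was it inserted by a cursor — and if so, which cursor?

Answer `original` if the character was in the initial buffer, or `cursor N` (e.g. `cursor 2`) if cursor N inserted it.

After op 1 (move_right): buffer="ahjiuufqp" (len 9), cursors c1@3 c2@6, authorship .........
After op 2 (insert('o')): buffer="ahjoiuuofqp" (len 11), cursors c1@4 c2@8, authorship ...1...2...
After op 3 (insert('t')): buffer="ahjotiuuotfqp" (len 13), cursors c1@5 c2@10, authorship ...11...22...
After op 4 (insert('n')): buffer="ahjotniuuotnfqp" (len 15), cursors c1@6 c2@12, authorship ...111...222...
Authorship (.=original, N=cursor N): . . . 1 1 1 . . . 2 2 2 . . .
Index 3: author = 1

Answer: cursor 1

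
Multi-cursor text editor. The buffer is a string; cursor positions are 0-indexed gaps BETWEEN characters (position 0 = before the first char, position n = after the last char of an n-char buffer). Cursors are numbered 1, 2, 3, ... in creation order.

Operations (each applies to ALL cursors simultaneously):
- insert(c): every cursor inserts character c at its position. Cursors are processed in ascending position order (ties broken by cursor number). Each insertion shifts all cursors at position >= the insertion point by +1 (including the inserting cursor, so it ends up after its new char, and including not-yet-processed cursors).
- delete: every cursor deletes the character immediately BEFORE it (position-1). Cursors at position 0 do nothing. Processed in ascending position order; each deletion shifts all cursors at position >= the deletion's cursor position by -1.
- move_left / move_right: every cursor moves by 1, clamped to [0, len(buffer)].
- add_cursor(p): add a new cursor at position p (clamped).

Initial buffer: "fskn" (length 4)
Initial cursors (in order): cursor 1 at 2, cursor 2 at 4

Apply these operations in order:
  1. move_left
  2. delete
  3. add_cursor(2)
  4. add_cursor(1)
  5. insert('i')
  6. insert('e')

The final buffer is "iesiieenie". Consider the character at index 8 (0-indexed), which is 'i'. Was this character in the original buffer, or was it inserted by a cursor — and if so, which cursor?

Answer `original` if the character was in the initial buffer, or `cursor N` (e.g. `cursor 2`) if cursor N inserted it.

Answer: cursor 3

Derivation:
After op 1 (move_left): buffer="fskn" (len 4), cursors c1@1 c2@3, authorship ....
After op 2 (delete): buffer="sn" (len 2), cursors c1@0 c2@1, authorship ..
After op 3 (add_cursor(2)): buffer="sn" (len 2), cursors c1@0 c2@1 c3@2, authorship ..
After op 4 (add_cursor(1)): buffer="sn" (len 2), cursors c1@0 c2@1 c4@1 c3@2, authorship ..
After op 5 (insert('i')): buffer="isiini" (len 6), cursors c1@1 c2@4 c4@4 c3@6, authorship 1.24.3
After op 6 (insert('e')): buffer="iesiieenie" (len 10), cursors c1@2 c2@7 c4@7 c3@10, authorship 11.2424.33
Authorship (.=original, N=cursor N): 1 1 . 2 4 2 4 . 3 3
Index 8: author = 3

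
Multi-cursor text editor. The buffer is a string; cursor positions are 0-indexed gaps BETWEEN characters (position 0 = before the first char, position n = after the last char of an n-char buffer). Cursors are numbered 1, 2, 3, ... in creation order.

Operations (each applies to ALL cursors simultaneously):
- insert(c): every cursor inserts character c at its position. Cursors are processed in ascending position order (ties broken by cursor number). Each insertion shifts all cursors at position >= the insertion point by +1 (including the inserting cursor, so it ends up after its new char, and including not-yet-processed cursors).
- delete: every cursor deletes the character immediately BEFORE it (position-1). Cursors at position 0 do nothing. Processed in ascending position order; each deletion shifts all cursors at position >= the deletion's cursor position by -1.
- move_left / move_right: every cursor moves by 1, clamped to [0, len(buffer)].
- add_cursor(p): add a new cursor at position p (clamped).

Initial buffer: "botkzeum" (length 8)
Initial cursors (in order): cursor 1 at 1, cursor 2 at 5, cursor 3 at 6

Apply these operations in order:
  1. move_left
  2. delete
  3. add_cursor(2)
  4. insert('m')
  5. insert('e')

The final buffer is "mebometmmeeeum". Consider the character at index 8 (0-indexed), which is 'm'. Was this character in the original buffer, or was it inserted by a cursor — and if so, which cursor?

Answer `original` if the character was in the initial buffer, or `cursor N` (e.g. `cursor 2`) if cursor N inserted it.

After op 1 (move_left): buffer="botkzeum" (len 8), cursors c1@0 c2@4 c3@5, authorship ........
After op 2 (delete): buffer="boteum" (len 6), cursors c1@0 c2@3 c3@3, authorship ......
After op 3 (add_cursor(2)): buffer="boteum" (len 6), cursors c1@0 c4@2 c2@3 c3@3, authorship ......
After op 4 (insert('m')): buffer="mbomtmmeum" (len 10), cursors c1@1 c4@4 c2@7 c3@7, authorship 1..4.23...
After op 5 (insert('e')): buffer="mebometmmeeeum" (len 14), cursors c1@2 c4@6 c2@11 c3@11, authorship 11..44.2323...
Authorship (.=original, N=cursor N): 1 1 . . 4 4 . 2 3 2 3 . . .
Index 8: author = 3

Answer: cursor 3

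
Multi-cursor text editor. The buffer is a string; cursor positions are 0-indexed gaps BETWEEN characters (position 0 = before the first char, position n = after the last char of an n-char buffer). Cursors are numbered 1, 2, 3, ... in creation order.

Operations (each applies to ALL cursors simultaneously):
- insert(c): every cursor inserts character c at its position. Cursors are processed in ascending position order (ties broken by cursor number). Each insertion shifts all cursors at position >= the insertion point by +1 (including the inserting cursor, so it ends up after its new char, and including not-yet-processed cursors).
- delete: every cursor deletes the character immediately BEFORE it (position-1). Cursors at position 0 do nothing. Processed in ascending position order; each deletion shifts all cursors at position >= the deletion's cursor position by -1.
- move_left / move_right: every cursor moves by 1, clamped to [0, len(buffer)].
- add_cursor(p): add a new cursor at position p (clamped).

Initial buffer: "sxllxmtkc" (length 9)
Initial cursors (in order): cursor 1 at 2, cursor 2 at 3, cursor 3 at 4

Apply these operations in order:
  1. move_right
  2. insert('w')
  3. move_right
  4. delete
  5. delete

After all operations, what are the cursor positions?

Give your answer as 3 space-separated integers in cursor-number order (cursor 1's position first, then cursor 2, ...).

After op 1 (move_right): buffer="sxllxmtkc" (len 9), cursors c1@3 c2@4 c3@5, authorship .........
After op 2 (insert('w')): buffer="sxlwlwxwmtkc" (len 12), cursors c1@4 c2@6 c3@8, authorship ...1.2.3....
After op 3 (move_right): buffer="sxlwlwxwmtkc" (len 12), cursors c1@5 c2@7 c3@9, authorship ...1.2.3....
After op 4 (delete): buffer="sxlwwwtkc" (len 9), cursors c1@4 c2@5 c3@6, authorship ...123...
After op 5 (delete): buffer="sxltkc" (len 6), cursors c1@3 c2@3 c3@3, authorship ......

Answer: 3 3 3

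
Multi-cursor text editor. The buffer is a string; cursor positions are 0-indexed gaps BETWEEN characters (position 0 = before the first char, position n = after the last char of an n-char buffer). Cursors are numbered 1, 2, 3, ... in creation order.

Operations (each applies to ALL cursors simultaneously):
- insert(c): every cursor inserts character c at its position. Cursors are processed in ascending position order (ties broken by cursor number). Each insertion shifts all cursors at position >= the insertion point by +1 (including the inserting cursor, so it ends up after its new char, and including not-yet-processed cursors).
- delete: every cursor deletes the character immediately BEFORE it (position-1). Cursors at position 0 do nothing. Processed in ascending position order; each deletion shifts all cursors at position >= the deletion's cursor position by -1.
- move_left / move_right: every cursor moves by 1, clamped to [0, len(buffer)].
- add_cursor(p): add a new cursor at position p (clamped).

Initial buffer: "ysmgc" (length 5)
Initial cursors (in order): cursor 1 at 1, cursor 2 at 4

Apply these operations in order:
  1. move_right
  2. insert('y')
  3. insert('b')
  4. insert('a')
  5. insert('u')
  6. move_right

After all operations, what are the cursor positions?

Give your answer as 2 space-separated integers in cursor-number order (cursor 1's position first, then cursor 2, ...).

After op 1 (move_right): buffer="ysmgc" (len 5), cursors c1@2 c2@5, authorship .....
After op 2 (insert('y')): buffer="ysymgcy" (len 7), cursors c1@3 c2@7, authorship ..1...2
After op 3 (insert('b')): buffer="ysybmgcyb" (len 9), cursors c1@4 c2@9, authorship ..11...22
After op 4 (insert('a')): buffer="ysybamgcyba" (len 11), cursors c1@5 c2@11, authorship ..111...222
After op 5 (insert('u')): buffer="ysybaumgcybau" (len 13), cursors c1@6 c2@13, authorship ..1111...2222
After op 6 (move_right): buffer="ysybaumgcybau" (len 13), cursors c1@7 c2@13, authorship ..1111...2222

Answer: 7 13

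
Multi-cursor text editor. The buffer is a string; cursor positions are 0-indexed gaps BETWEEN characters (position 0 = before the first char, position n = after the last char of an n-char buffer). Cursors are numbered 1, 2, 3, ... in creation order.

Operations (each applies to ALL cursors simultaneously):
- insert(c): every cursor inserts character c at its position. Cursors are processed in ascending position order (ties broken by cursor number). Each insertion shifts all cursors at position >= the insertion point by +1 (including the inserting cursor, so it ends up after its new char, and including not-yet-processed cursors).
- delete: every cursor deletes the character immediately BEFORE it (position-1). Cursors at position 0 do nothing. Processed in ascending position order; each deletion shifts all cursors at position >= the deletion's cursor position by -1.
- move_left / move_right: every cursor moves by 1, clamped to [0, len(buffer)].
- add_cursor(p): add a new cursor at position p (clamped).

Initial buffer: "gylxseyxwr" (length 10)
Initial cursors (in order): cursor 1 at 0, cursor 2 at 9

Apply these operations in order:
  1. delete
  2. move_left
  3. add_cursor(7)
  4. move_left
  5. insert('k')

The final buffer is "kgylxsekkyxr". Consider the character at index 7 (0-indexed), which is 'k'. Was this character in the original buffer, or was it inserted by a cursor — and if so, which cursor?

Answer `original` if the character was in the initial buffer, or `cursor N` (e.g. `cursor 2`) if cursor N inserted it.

Answer: cursor 2

Derivation:
After op 1 (delete): buffer="gylxseyxr" (len 9), cursors c1@0 c2@8, authorship .........
After op 2 (move_left): buffer="gylxseyxr" (len 9), cursors c1@0 c2@7, authorship .........
After op 3 (add_cursor(7)): buffer="gylxseyxr" (len 9), cursors c1@0 c2@7 c3@7, authorship .........
After op 4 (move_left): buffer="gylxseyxr" (len 9), cursors c1@0 c2@6 c3@6, authorship .........
After op 5 (insert('k')): buffer="kgylxsekkyxr" (len 12), cursors c1@1 c2@9 c3@9, authorship 1......23...
Authorship (.=original, N=cursor N): 1 . . . . . . 2 3 . . .
Index 7: author = 2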